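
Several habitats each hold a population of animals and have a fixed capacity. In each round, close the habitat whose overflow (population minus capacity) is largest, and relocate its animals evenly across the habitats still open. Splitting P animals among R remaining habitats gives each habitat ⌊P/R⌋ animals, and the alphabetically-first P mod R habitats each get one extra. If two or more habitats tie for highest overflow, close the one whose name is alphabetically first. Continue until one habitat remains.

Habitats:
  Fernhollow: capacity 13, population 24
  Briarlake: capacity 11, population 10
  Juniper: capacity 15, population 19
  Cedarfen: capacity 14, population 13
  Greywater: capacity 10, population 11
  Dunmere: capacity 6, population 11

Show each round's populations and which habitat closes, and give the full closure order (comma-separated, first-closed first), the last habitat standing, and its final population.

Closure order: Fernhollow, Dunmere, Juniper, Greywater, Briarlake
Last habitat: Cedarfen with 88 animals

Round 1: Briarlake=10 Cedarfen=13 Dunmere=11 Fernhollow=24 Greywater=11 Juniper=19 → close Fernhollow (overflow 11)
  24÷5 = 4 each, +1 to first 4
Round 2: Briarlake=15 Cedarfen=18 Dunmere=16 Greywater=16 Juniper=23 → close Dunmere (overflow 10)
  16÷4 = 4 each, +1 to first 0
Round 3: Briarlake=19 Cedarfen=22 Greywater=20 Juniper=27 → close Juniper (overflow 12)
  27÷3 = 9 each, +1 to first 0
Round 4: Briarlake=28 Cedarfen=31 Greywater=29 → close Greywater (overflow 19)
  29÷2 = 14 each, +1 to first 1
Round 5: Briarlake=43 Cedarfen=45 → close Briarlake (overflow 32)
  43÷1 = 43 each, +1 to first 0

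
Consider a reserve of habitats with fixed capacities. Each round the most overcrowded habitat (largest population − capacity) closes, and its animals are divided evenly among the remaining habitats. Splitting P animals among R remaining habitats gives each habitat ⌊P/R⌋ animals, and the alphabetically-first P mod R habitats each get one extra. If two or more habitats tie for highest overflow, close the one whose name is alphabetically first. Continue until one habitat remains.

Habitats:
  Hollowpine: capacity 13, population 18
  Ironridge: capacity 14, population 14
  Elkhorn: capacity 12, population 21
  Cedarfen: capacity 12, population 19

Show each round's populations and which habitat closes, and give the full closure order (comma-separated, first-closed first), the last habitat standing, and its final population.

Closure order: Elkhorn, Cedarfen, Hollowpine
Last habitat: Ironridge with 72 animals

Round 1: Cedarfen=19 Elkhorn=21 Hollowpine=18 Ironridge=14 → close Elkhorn (overflow 9)
  21÷3 = 7 each, +1 to first 0
Round 2: Cedarfen=26 Hollowpine=25 Ironridge=21 → close Cedarfen (overflow 14)
  26÷2 = 13 each, +1 to first 0
Round 3: Hollowpine=38 Ironridge=34 → close Hollowpine (overflow 25)
  38÷1 = 38 each, +1 to first 0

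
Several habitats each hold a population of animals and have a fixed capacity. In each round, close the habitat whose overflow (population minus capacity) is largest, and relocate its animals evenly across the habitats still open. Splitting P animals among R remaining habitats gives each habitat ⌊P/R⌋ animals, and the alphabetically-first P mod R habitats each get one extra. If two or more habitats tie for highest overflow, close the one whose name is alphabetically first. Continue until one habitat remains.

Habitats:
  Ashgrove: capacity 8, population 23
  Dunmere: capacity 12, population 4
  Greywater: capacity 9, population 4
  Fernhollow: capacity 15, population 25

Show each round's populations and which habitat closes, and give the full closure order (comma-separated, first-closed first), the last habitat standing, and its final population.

Closure order: Ashgrove, Fernhollow, Greywater
Last habitat: Dunmere with 56 animals

Round 1: Ashgrove=23 Dunmere=4 Fernhollow=25 Greywater=4 → close Ashgrove (overflow 15)
  23÷3 = 7 each, +1 to first 2
Round 2: Dunmere=12 Fernhollow=33 Greywater=11 → close Fernhollow (overflow 18)
  33÷2 = 16 each, +1 to first 1
Round 3: Dunmere=29 Greywater=27 → close Greywater (overflow 18)
  27÷1 = 27 each, +1 to first 0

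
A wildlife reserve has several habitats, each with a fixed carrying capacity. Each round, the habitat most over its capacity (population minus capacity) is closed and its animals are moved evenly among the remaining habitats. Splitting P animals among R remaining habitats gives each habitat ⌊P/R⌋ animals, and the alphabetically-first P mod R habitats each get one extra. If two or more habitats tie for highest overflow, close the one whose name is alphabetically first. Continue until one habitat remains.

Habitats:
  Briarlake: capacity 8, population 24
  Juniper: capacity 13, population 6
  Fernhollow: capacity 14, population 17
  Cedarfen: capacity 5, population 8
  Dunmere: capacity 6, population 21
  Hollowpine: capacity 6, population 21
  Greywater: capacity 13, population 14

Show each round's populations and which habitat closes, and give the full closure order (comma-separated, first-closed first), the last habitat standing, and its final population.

Round 1: Briarlake=24 Cedarfen=8 Dunmere=21 Fernhollow=17 Greywater=14 Hollowpine=21 Juniper=6 → close Briarlake (overflow 16)
  24÷6 = 4 each, +1 to first 0
Round 2: Cedarfen=12 Dunmere=25 Fernhollow=21 Greywater=18 Hollowpine=25 Juniper=10 → close Dunmere (overflow 19)
  25÷5 = 5 each, +1 to first 0
Round 3: Cedarfen=17 Fernhollow=26 Greywater=23 Hollowpine=30 Juniper=15 → close Hollowpine (overflow 24)
  30÷4 = 7 each, +1 to first 2
Round 4: Cedarfen=25 Fernhollow=34 Greywater=30 Juniper=22 → close Cedarfen (overflow 20)
  25÷3 = 8 each, +1 to first 1
Round 5: Fernhollow=43 Greywater=38 Juniper=30 → close Fernhollow (overflow 29)
  43÷2 = 21 each, +1 to first 1
Round 6: Greywater=60 Juniper=51 → close Greywater (overflow 47)
  60÷1 = 60 each, +1 to first 0

Closure order: Briarlake, Dunmere, Hollowpine, Cedarfen, Fernhollow, Greywater
Last habitat: Juniper with 111 animals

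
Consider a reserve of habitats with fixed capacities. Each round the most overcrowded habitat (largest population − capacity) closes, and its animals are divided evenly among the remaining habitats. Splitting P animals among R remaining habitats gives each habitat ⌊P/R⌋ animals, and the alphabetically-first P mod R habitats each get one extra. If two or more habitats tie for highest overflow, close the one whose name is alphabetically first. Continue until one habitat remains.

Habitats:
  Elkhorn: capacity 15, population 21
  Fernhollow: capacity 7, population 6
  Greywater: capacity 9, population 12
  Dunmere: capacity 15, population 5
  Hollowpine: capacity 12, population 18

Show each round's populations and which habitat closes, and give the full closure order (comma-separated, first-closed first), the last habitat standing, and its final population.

Closure order: Elkhorn, Hollowpine, Greywater, Fernhollow
Last habitat: Dunmere with 62 animals

Round 1: Dunmere=5 Elkhorn=21 Fernhollow=6 Greywater=12 Hollowpine=18 → close Elkhorn (overflow 6)
  21÷4 = 5 each, +1 to first 1
Round 2: Dunmere=11 Fernhollow=11 Greywater=17 Hollowpine=23 → close Hollowpine (overflow 11)
  23÷3 = 7 each, +1 to first 2
Round 3: Dunmere=19 Fernhollow=19 Greywater=24 → close Greywater (overflow 15)
  24÷2 = 12 each, +1 to first 0
Round 4: Dunmere=31 Fernhollow=31 → close Fernhollow (overflow 24)
  31÷1 = 31 each, +1 to first 0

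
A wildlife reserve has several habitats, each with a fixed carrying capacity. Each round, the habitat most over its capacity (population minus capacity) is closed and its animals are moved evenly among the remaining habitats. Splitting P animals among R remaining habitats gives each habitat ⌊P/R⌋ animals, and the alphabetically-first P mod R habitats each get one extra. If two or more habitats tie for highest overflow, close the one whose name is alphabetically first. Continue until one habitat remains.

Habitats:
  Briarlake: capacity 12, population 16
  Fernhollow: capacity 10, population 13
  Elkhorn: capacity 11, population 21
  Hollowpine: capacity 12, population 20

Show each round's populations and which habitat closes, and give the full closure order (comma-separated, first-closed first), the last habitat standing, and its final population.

Round 1: Briarlake=16 Elkhorn=21 Fernhollow=13 Hollowpine=20 → close Elkhorn (overflow 10)
  21÷3 = 7 each, +1 to first 0
Round 2: Briarlake=23 Fernhollow=20 Hollowpine=27 → close Hollowpine (overflow 15)
  27÷2 = 13 each, +1 to first 1
Round 3: Briarlake=37 Fernhollow=33 → close Briarlake (overflow 25)
  37÷1 = 37 each, +1 to first 0

Closure order: Elkhorn, Hollowpine, Briarlake
Last habitat: Fernhollow with 70 animals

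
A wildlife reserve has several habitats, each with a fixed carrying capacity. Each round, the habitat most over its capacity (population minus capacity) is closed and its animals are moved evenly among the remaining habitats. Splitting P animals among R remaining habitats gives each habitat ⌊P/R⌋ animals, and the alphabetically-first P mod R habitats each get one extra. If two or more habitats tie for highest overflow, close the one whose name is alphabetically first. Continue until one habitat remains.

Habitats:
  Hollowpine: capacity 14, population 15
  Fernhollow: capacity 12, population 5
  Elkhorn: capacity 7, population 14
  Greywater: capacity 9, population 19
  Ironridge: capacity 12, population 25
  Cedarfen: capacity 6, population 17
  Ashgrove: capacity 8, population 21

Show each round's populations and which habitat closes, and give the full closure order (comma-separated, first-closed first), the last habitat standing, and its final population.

Round 1: Ashgrove=21 Cedarfen=17 Elkhorn=14 Fernhollow=5 Greywater=19 Hollowpine=15 Ironridge=25 → close Ashgrove (overflow 13)
  21÷6 = 3 each, +1 to first 3
Round 2: Cedarfen=21 Elkhorn=18 Fernhollow=9 Greywater=22 Hollowpine=18 Ironridge=28 → close Ironridge (overflow 16)
  28÷5 = 5 each, +1 to first 3
Round 3: Cedarfen=27 Elkhorn=24 Fernhollow=15 Greywater=27 Hollowpine=23 → close Cedarfen (overflow 21)
  27÷4 = 6 each, +1 to first 3
Round 4: Elkhorn=31 Fernhollow=22 Greywater=34 Hollowpine=29 → close Greywater (overflow 25)
  34÷3 = 11 each, +1 to first 1
Round 5: Elkhorn=43 Fernhollow=33 Hollowpine=40 → close Elkhorn (overflow 36)
  43÷2 = 21 each, +1 to first 1
Round 6: Fernhollow=55 Hollowpine=61 → close Hollowpine (overflow 47)
  61÷1 = 61 each, +1 to first 0

Closure order: Ashgrove, Ironridge, Cedarfen, Greywater, Elkhorn, Hollowpine
Last habitat: Fernhollow with 116 animals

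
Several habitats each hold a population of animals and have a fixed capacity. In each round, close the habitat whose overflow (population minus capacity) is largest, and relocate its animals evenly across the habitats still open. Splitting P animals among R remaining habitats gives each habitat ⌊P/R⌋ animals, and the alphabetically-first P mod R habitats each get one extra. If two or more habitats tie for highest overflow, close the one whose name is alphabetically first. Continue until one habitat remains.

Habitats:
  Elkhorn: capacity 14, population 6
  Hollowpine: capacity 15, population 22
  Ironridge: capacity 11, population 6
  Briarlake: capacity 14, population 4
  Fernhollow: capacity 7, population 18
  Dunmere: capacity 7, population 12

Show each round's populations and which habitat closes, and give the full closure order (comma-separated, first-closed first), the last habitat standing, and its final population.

Closure order: Fernhollow, Hollowpine, Dunmere, Ironridge, Briarlake
Last habitat: Elkhorn with 68 animals

Round 1: Briarlake=4 Dunmere=12 Elkhorn=6 Fernhollow=18 Hollowpine=22 Ironridge=6 → close Fernhollow (overflow 11)
  18÷5 = 3 each, +1 to first 3
Round 2: Briarlake=8 Dunmere=16 Elkhorn=10 Hollowpine=25 Ironridge=9 → close Hollowpine (overflow 10)
  25÷4 = 6 each, +1 to first 1
Round 3: Briarlake=15 Dunmere=22 Elkhorn=16 Ironridge=15 → close Dunmere (overflow 15)
  22÷3 = 7 each, +1 to first 1
Round 4: Briarlake=23 Elkhorn=23 Ironridge=22 → close Ironridge (overflow 11)
  22÷2 = 11 each, +1 to first 0
Round 5: Briarlake=34 Elkhorn=34 → close Briarlake (overflow 20)
  34÷1 = 34 each, +1 to first 0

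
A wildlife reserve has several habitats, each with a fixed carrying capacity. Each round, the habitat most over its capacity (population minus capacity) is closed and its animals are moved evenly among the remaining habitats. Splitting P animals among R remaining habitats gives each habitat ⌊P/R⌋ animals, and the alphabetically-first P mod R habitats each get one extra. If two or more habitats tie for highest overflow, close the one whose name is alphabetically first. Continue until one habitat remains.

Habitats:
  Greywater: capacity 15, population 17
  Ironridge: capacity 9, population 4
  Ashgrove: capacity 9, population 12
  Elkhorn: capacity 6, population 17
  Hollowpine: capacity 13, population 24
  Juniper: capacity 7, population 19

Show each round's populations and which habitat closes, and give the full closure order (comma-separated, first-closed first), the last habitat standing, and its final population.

Closure order: Juniper, Elkhorn, Hollowpine, Ashgrove, Greywater
Last habitat: Ironridge with 93 animals

Round 1: Ashgrove=12 Elkhorn=17 Greywater=17 Hollowpine=24 Ironridge=4 Juniper=19 → close Juniper (overflow 12)
  19÷5 = 3 each, +1 to first 4
Round 2: Ashgrove=16 Elkhorn=21 Greywater=21 Hollowpine=28 Ironridge=7 → close Elkhorn (overflow 15)
  21÷4 = 5 each, +1 to first 1
Round 3: Ashgrove=22 Greywater=26 Hollowpine=33 Ironridge=12 → close Hollowpine (overflow 20)
  33÷3 = 11 each, +1 to first 0
Round 4: Ashgrove=33 Greywater=37 Ironridge=23 → close Ashgrove (overflow 24)
  33÷2 = 16 each, +1 to first 1
Round 5: Greywater=54 Ironridge=39 → close Greywater (overflow 39)
  54÷1 = 54 each, +1 to first 0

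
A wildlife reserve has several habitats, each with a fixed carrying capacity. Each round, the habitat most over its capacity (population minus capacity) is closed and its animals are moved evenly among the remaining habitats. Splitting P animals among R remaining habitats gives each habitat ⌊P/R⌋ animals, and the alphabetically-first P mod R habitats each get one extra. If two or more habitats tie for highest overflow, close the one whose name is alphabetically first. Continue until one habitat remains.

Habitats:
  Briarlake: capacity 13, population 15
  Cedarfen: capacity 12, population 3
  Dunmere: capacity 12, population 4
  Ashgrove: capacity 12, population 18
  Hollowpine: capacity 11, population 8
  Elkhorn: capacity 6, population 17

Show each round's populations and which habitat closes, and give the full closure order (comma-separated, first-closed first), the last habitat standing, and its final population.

Closure order: Elkhorn, Ashgrove, Briarlake, Hollowpine, Cedarfen
Last habitat: Dunmere with 65 animals

Round 1: Ashgrove=18 Briarlake=15 Cedarfen=3 Dunmere=4 Elkhorn=17 Hollowpine=8 → close Elkhorn (overflow 11)
  17÷5 = 3 each, +1 to first 2
Round 2: Ashgrove=22 Briarlake=19 Cedarfen=6 Dunmere=7 Hollowpine=11 → close Ashgrove (overflow 10)
  22÷4 = 5 each, +1 to first 2
Round 3: Briarlake=25 Cedarfen=12 Dunmere=12 Hollowpine=16 → close Briarlake (overflow 12)
  25÷3 = 8 each, +1 to first 1
Round 4: Cedarfen=21 Dunmere=20 Hollowpine=24 → close Hollowpine (overflow 13)
  24÷2 = 12 each, +1 to first 0
Round 5: Cedarfen=33 Dunmere=32 → close Cedarfen (overflow 21)
  33÷1 = 33 each, +1 to first 0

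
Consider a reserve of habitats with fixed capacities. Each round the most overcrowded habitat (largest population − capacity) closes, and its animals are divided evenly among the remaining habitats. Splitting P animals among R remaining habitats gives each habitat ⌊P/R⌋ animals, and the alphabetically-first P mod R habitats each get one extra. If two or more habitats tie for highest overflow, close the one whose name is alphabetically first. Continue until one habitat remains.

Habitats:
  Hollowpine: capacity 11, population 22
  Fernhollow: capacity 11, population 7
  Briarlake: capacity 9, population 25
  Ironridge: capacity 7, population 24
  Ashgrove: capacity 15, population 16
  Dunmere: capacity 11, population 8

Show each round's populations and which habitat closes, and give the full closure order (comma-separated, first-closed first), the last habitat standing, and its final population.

Round 1: Ashgrove=16 Briarlake=25 Dunmere=8 Fernhollow=7 Hollowpine=22 Ironridge=24 → close Ironridge (overflow 17)
  24÷5 = 4 each, +1 to first 4
Round 2: Ashgrove=21 Briarlake=30 Dunmere=13 Fernhollow=12 Hollowpine=26 → close Briarlake (overflow 21)
  30÷4 = 7 each, +1 to first 2
Round 3: Ashgrove=29 Dunmere=21 Fernhollow=19 Hollowpine=33 → close Hollowpine (overflow 22)
  33÷3 = 11 each, +1 to first 0
Round 4: Ashgrove=40 Dunmere=32 Fernhollow=30 → close Ashgrove (overflow 25)
  40÷2 = 20 each, +1 to first 0
Round 5: Dunmere=52 Fernhollow=50 → close Dunmere (overflow 41)
  52÷1 = 52 each, +1 to first 0

Closure order: Ironridge, Briarlake, Hollowpine, Ashgrove, Dunmere
Last habitat: Fernhollow with 102 animals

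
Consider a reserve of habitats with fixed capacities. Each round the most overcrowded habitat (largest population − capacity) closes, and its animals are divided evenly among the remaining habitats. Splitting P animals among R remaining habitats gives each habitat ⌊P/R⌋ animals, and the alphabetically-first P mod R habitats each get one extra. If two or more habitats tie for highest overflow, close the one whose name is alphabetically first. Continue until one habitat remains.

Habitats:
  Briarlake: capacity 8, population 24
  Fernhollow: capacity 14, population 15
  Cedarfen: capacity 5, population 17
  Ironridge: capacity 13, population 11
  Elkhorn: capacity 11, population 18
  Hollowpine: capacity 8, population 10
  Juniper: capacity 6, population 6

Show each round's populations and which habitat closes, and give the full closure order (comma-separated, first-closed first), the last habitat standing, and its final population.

Closure order: Briarlake, Cedarfen, Elkhorn, Hollowpine, Fernhollow, Ironridge
Last habitat: Juniper with 101 animals

Round 1: Briarlake=24 Cedarfen=17 Elkhorn=18 Fernhollow=15 Hollowpine=10 Ironridge=11 Juniper=6 → close Briarlake (overflow 16)
  24÷6 = 4 each, +1 to first 0
Round 2: Cedarfen=21 Elkhorn=22 Fernhollow=19 Hollowpine=14 Ironridge=15 Juniper=10 → close Cedarfen (overflow 16)
  21÷5 = 4 each, +1 to first 1
Round 3: Elkhorn=27 Fernhollow=23 Hollowpine=18 Ironridge=19 Juniper=14 → close Elkhorn (overflow 16)
  27÷4 = 6 each, +1 to first 3
Round 4: Fernhollow=30 Hollowpine=25 Ironridge=26 Juniper=20 → close Hollowpine (overflow 17)
  25÷3 = 8 each, +1 to first 1
Round 5: Fernhollow=39 Ironridge=34 Juniper=28 → close Fernhollow (overflow 25)
  39÷2 = 19 each, +1 to first 1
Round 6: Ironridge=54 Juniper=47 → close Ironridge (overflow 41)
  54÷1 = 54 each, +1 to first 0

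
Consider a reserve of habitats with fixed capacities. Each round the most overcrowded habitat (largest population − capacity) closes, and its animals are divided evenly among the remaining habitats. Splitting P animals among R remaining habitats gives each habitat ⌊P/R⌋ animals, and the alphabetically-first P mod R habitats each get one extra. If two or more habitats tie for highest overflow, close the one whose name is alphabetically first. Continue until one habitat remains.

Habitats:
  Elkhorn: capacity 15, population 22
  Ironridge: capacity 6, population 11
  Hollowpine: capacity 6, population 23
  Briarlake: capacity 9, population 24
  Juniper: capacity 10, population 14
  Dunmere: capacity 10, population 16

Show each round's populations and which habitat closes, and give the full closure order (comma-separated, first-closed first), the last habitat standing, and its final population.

Round 1: Briarlake=24 Dunmere=16 Elkhorn=22 Hollowpine=23 Ironridge=11 Juniper=14 → close Hollowpine (overflow 17)
  23÷5 = 4 each, +1 to first 3
Round 2: Briarlake=29 Dunmere=21 Elkhorn=27 Ironridge=15 Juniper=18 → close Briarlake (overflow 20)
  29÷4 = 7 each, +1 to first 1
Round 3: Dunmere=29 Elkhorn=34 Ironridge=22 Juniper=25 → close Dunmere (overflow 19)
  29÷3 = 9 each, +1 to first 2
Round 4: Elkhorn=44 Ironridge=32 Juniper=34 → close Elkhorn (overflow 29)
  44÷2 = 22 each, +1 to first 0
Round 5: Ironridge=54 Juniper=56 → close Ironridge (overflow 48)
  54÷1 = 54 each, +1 to first 0

Closure order: Hollowpine, Briarlake, Dunmere, Elkhorn, Ironridge
Last habitat: Juniper with 110 animals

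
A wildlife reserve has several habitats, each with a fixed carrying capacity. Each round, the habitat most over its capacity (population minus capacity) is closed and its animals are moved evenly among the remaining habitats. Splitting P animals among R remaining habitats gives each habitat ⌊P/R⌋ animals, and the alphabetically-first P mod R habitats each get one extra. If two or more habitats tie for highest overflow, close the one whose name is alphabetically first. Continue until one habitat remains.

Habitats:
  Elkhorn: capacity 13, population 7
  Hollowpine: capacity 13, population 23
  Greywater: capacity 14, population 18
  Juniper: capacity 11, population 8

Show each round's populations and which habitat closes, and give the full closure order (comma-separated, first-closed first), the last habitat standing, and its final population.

Round 1: Elkhorn=7 Greywater=18 Hollowpine=23 Juniper=8 → close Hollowpine (overflow 10)
  23÷3 = 7 each, +1 to first 2
Round 2: Elkhorn=15 Greywater=26 Juniper=15 → close Greywater (overflow 12)
  26÷2 = 13 each, +1 to first 0
Round 3: Elkhorn=28 Juniper=28 → close Juniper (overflow 17)
  28÷1 = 28 each, +1 to first 0

Closure order: Hollowpine, Greywater, Juniper
Last habitat: Elkhorn with 56 animals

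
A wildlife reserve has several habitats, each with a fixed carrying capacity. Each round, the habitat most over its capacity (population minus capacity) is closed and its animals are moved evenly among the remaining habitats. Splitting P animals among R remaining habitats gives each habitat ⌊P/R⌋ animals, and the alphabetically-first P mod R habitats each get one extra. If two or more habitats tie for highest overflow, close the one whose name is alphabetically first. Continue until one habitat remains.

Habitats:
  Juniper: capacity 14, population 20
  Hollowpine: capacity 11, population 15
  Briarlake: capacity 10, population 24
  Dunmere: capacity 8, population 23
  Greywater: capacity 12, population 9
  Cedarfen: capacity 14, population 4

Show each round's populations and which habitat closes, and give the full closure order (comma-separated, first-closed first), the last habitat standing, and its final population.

Closure order: Dunmere, Briarlake, Juniper, Hollowpine, Greywater
Last habitat: Cedarfen with 95 animals

Round 1: Briarlake=24 Cedarfen=4 Dunmere=23 Greywater=9 Hollowpine=15 Juniper=20 → close Dunmere (overflow 15)
  23÷5 = 4 each, +1 to first 3
Round 2: Briarlake=29 Cedarfen=9 Greywater=14 Hollowpine=19 Juniper=24 → close Briarlake (overflow 19)
  29÷4 = 7 each, +1 to first 1
Round 3: Cedarfen=17 Greywater=21 Hollowpine=26 Juniper=31 → close Juniper (overflow 17)
  31÷3 = 10 each, +1 to first 1
Round 4: Cedarfen=28 Greywater=31 Hollowpine=36 → close Hollowpine (overflow 25)
  36÷2 = 18 each, +1 to first 0
Round 5: Cedarfen=46 Greywater=49 → close Greywater (overflow 37)
  49÷1 = 49 each, +1 to first 0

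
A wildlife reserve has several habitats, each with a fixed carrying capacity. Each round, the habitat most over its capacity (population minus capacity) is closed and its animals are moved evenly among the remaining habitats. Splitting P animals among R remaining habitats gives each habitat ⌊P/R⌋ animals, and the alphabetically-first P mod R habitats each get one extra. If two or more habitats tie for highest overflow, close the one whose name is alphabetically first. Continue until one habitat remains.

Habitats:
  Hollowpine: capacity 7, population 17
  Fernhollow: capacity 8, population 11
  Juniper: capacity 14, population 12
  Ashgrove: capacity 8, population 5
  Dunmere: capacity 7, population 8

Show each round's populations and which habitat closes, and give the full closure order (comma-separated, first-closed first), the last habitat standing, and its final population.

Closure order: Hollowpine, Fernhollow, Dunmere, Ashgrove
Last habitat: Juniper with 53 animals

Round 1: Ashgrove=5 Dunmere=8 Fernhollow=11 Hollowpine=17 Juniper=12 → close Hollowpine (overflow 10)
  17÷4 = 4 each, +1 to first 1
Round 2: Ashgrove=10 Dunmere=12 Fernhollow=15 Juniper=16 → close Fernhollow (overflow 7)
  15÷3 = 5 each, +1 to first 0
Round 3: Ashgrove=15 Dunmere=17 Juniper=21 → close Dunmere (overflow 10)
  17÷2 = 8 each, +1 to first 1
Round 4: Ashgrove=24 Juniper=29 → close Ashgrove (overflow 16)
  24÷1 = 24 each, +1 to first 0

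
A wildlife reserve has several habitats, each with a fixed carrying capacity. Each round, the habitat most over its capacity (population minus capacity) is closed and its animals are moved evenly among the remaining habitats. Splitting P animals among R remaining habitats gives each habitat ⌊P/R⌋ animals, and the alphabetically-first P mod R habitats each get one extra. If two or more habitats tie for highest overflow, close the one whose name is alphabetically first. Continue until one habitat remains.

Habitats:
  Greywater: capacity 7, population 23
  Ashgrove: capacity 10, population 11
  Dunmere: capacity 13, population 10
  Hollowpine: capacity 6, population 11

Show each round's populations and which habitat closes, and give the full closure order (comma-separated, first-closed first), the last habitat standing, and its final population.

Round 1: Ashgrove=11 Dunmere=10 Greywater=23 Hollowpine=11 → close Greywater (overflow 16)
  23÷3 = 7 each, +1 to first 2
Round 2: Ashgrove=19 Dunmere=18 Hollowpine=18 → close Hollowpine (overflow 12)
  18÷2 = 9 each, +1 to first 0
Round 3: Ashgrove=28 Dunmere=27 → close Ashgrove (overflow 18)
  28÷1 = 28 each, +1 to first 0

Closure order: Greywater, Hollowpine, Ashgrove
Last habitat: Dunmere with 55 animals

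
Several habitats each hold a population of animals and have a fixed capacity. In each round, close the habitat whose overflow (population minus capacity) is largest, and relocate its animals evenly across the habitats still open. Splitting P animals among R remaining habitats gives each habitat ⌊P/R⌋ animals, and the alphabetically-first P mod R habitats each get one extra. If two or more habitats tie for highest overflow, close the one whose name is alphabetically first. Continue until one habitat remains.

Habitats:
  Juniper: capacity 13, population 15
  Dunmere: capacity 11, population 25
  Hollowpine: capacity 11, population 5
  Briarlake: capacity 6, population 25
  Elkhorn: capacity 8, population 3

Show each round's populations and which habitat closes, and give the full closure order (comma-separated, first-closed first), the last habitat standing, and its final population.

Closure order: Briarlake, Dunmere, Juniper, Elkhorn
Last habitat: Hollowpine with 73 animals

Round 1: Briarlake=25 Dunmere=25 Elkhorn=3 Hollowpine=5 Juniper=15 → close Briarlake (overflow 19)
  25÷4 = 6 each, +1 to first 1
Round 2: Dunmere=32 Elkhorn=9 Hollowpine=11 Juniper=21 → close Dunmere (overflow 21)
  32÷3 = 10 each, +1 to first 2
Round 3: Elkhorn=20 Hollowpine=22 Juniper=31 → close Juniper (overflow 18)
  31÷2 = 15 each, +1 to first 1
Round 4: Elkhorn=36 Hollowpine=37 → close Elkhorn (overflow 28)
  36÷1 = 36 each, +1 to first 0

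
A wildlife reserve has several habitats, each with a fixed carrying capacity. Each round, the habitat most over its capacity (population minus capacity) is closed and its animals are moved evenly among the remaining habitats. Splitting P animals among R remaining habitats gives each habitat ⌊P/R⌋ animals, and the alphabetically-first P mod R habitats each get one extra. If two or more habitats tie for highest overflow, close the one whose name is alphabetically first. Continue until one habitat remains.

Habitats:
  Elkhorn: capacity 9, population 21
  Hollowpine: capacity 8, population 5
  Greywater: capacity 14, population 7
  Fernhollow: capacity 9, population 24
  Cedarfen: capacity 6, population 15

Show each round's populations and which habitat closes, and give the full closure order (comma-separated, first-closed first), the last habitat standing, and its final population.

Round 1: Cedarfen=15 Elkhorn=21 Fernhollow=24 Greywater=7 Hollowpine=5 → close Fernhollow (overflow 15)
  24÷4 = 6 each, +1 to first 0
Round 2: Cedarfen=21 Elkhorn=27 Greywater=13 Hollowpine=11 → close Elkhorn (overflow 18)
  27÷3 = 9 each, +1 to first 0
Round 3: Cedarfen=30 Greywater=22 Hollowpine=20 → close Cedarfen (overflow 24)
  30÷2 = 15 each, +1 to first 0
Round 4: Greywater=37 Hollowpine=35 → close Hollowpine (overflow 27)
  35÷1 = 35 each, +1 to first 0

Closure order: Fernhollow, Elkhorn, Cedarfen, Hollowpine
Last habitat: Greywater with 72 animals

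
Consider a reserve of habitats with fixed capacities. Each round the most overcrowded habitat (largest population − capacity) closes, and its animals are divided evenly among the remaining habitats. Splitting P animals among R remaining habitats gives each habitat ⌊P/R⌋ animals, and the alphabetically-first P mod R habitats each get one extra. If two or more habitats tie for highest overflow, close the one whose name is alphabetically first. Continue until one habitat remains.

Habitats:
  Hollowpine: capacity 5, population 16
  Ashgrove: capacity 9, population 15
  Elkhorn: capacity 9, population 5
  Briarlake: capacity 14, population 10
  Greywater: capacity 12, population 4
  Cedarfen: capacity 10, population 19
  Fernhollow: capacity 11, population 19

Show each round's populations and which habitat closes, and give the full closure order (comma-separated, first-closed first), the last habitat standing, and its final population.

Round 1: Ashgrove=15 Briarlake=10 Cedarfen=19 Elkhorn=5 Fernhollow=19 Greywater=4 Hollowpine=16 → close Hollowpine (overflow 11)
  16÷6 = 2 each, +1 to first 4
Round 2: Ashgrove=18 Briarlake=13 Cedarfen=22 Elkhorn=8 Fernhollow=21 Greywater=6 → close Cedarfen (overflow 12)
  22÷5 = 4 each, +1 to first 2
Round 3: Ashgrove=23 Briarlake=18 Elkhorn=12 Fernhollow=25 Greywater=10 → close Ashgrove (overflow 14)
  23÷4 = 5 each, +1 to first 3
Round 4: Briarlake=24 Elkhorn=18 Fernhollow=31 Greywater=15 → close Fernhollow (overflow 20)
  31÷3 = 10 each, +1 to first 1
Round 5: Briarlake=35 Elkhorn=28 Greywater=25 → close Briarlake (overflow 21)
  35÷2 = 17 each, +1 to first 1
Round 6: Elkhorn=46 Greywater=42 → close Elkhorn (overflow 37)
  46÷1 = 46 each, +1 to first 0

Closure order: Hollowpine, Cedarfen, Ashgrove, Fernhollow, Briarlake, Elkhorn
Last habitat: Greywater with 88 animals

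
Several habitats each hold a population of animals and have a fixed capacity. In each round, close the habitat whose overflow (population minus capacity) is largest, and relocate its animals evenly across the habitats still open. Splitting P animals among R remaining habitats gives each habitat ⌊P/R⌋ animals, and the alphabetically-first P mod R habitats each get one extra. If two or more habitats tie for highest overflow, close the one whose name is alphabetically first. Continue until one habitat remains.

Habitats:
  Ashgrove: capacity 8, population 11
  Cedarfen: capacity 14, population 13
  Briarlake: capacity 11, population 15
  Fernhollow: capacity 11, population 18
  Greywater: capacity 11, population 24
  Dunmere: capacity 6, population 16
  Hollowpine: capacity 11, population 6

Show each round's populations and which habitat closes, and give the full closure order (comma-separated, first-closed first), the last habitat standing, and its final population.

Closure order: Greywater, Dunmere, Fernhollow, Briarlake, Ashgrove, Cedarfen
Last habitat: Hollowpine with 103 animals

Round 1: Ashgrove=11 Briarlake=15 Cedarfen=13 Dunmere=16 Fernhollow=18 Greywater=24 Hollowpine=6 → close Greywater (overflow 13)
  24÷6 = 4 each, +1 to first 0
Round 2: Ashgrove=15 Briarlake=19 Cedarfen=17 Dunmere=20 Fernhollow=22 Hollowpine=10 → close Dunmere (overflow 14)
  20÷5 = 4 each, +1 to first 0
Round 3: Ashgrove=19 Briarlake=23 Cedarfen=21 Fernhollow=26 Hollowpine=14 → close Fernhollow (overflow 15)
  26÷4 = 6 each, +1 to first 2
Round 4: Ashgrove=26 Briarlake=30 Cedarfen=27 Hollowpine=20 → close Briarlake (overflow 19)
  30÷3 = 10 each, +1 to first 0
Round 5: Ashgrove=36 Cedarfen=37 Hollowpine=30 → close Ashgrove (overflow 28)
  36÷2 = 18 each, +1 to first 0
Round 6: Cedarfen=55 Hollowpine=48 → close Cedarfen (overflow 41)
  55÷1 = 55 each, +1 to first 0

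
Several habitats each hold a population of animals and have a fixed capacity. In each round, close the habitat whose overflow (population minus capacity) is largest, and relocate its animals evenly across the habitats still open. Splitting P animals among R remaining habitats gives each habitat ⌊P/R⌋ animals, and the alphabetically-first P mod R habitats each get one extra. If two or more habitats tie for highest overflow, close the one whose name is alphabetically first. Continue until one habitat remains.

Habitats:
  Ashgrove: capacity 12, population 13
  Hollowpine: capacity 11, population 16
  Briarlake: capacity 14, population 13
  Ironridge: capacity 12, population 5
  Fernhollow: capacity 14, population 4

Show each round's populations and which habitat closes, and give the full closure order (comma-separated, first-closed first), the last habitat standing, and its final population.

Closure order: Hollowpine, Ashgrove, Briarlake, Ironridge
Last habitat: Fernhollow with 51 animals

Round 1: Ashgrove=13 Briarlake=13 Fernhollow=4 Hollowpine=16 Ironridge=5 → close Hollowpine (overflow 5)
  16÷4 = 4 each, +1 to first 0
Round 2: Ashgrove=17 Briarlake=17 Fernhollow=8 Ironridge=9 → close Ashgrove (overflow 5)
  17÷3 = 5 each, +1 to first 2
Round 3: Briarlake=23 Fernhollow=14 Ironridge=14 → close Briarlake (overflow 9)
  23÷2 = 11 each, +1 to first 1
Round 4: Fernhollow=26 Ironridge=25 → close Ironridge (overflow 13)
  25÷1 = 25 each, +1 to first 0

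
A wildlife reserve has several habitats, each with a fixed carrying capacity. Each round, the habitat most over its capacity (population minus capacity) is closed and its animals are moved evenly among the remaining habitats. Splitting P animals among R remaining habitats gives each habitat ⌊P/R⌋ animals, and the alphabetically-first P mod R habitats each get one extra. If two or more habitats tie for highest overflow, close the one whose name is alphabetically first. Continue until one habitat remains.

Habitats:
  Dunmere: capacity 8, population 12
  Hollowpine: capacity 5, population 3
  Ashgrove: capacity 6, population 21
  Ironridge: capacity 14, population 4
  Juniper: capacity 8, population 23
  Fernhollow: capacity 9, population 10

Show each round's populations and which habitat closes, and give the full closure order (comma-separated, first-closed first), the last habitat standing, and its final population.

Round 1: Ashgrove=21 Dunmere=12 Fernhollow=10 Hollowpine=3 Ironridge=4 Juniper=23 → close Ashgrove (overflow 15)
  21÷5 = 4 each, +1 to first 1
Round 2: Dunmere=17 Fernhollow=14 Hollowpine=7 Ironridge=8 Juniper=27 → close Juniper (overflow 19)
  27÷4 = 6 each, +1 to first 3
Round 3: Dunmere=24 Fernhollow=21 Hollowpine=14 Ironridge=14 → close Dunmere (overflow 16)
  24÷3 = 8 each, +1 to first 0
Round 4: Fernhollow=29 Hollowpine=22 Ironridge=22 → close Fernhollow (overflow 20)
  29÷2 = 14 each, +1 to first 1
Round 5: Hollowpine=37 Ironridge=36 → close Hollowpine (overflow 32)
  37÷1 = 37 each, +1 to first 0

Closure order: Ashgrove, Juniper, Dunmere, Fernhollow, Hollowpine
Last habitat: Ironridge with 73 animals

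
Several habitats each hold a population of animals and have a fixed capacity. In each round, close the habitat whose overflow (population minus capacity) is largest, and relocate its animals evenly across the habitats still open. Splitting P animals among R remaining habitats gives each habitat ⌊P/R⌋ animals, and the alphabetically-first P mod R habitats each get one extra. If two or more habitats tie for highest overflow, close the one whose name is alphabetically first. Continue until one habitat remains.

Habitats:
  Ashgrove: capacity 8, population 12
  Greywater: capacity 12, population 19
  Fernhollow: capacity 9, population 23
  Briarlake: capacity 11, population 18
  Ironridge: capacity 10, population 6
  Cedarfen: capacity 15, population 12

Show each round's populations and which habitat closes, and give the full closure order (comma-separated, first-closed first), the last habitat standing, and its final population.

Round 1: Ashgrove=12 Briarlake=18 Cedarfen=12 Fernhollow=23 Greywater=19 Ironridge=6 → close Fernhollow (overflow 14)
  23÷5 = 4 each, +1 to first 3
Round 2: Ashgrove=17 Briarlake=23 Cedarfen=17 Greywater=23 Ironridge=10 → close Briarlake (overflow 12)
  23÷4 = 5 each, +1 to first 3
Round 3: Ashgrove=23 Cedarfen=23 Greywater=29 Ironridge=15 → close Greywater (overflow 17)
  29÷3 = 9 each, +1 to first 2
Round 4: Ashgrove=33 Cedarfen=33 Ironridge=24 → close Ashgrove (overflow 25)
  33÷2 = 16 each, +1 to first 1
Round 5: Cedarfen=50 Ironridge=40 → close Cedarfen (overflow 35)
  50÷1 = 50 each, +1 to first 0

Closure order: Fernhollow, Briarlake, Greywater, Ashgrove, Cedarfen
Last habitat: Ironridge with 90 animals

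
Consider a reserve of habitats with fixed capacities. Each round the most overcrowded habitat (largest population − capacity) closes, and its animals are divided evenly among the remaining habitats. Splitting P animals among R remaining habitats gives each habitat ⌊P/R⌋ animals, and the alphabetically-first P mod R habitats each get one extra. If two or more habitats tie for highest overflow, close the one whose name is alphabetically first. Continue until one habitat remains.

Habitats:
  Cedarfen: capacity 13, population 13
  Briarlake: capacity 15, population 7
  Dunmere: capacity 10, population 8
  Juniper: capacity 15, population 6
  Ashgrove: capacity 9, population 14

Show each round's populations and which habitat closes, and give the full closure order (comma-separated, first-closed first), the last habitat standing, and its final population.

Round 1: Ashgrove=14 Briarlake=7 Cedarfen=13 Dunmere=8 Juniper=6 → close Ashgrove (overflow 5)
  14÷4 = 3 each, +1 to first 2
Round 2: Briarlake=11 Cedarfen=17 Dunmere=11 Juniper=9 → close Cedarfen (overflow 4)
  17÷3 = 5 each, +1 to first 2
Round 3: Briarlake=17 Dunmere=17 Juniper=14 → close Dunmere (overflow 7)
  17÷2 = 8 each, +1 to first 1
Round 4: Briarlake=26 Juniper=22 → close Briarlake (overflow 11)
  26÷1 = 26 each, +1 to first 0

Closure order: Ashgrove, Cedarfen, Dunmere, Briarlake
Last habitat: Juniper with 48 animals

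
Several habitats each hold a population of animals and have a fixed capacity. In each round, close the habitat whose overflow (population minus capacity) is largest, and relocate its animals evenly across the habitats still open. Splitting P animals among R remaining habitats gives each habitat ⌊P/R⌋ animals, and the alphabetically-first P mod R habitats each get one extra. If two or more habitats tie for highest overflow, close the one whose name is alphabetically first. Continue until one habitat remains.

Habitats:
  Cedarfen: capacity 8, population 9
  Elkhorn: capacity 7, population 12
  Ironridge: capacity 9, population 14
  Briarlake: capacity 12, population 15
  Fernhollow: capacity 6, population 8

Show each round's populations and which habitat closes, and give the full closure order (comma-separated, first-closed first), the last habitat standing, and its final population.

Round 1: Briarlake=15 Cedarfen=9 Elkhorn=12 Fernhollow=8 Ironridge=14 → close Elkhorn (overflow 5)
  12÷4 = 3 each, +1 to first 0
Round 2: Briarlake=18 Cedarfen=12 Fernhollow=11 Ironridge=17 → close Ironridge (overflow 8)
  17÷3 = 5 each, +1 to first 2
Round 3: Briarlake=24 Cedarfen=18 Fernhollow=16 → close Briarlake (overflow 12)
  24÷2 = 12 each, +1 to first 0
Round 4: Cedarfen=30 Fernhollow=28 → close Cedarfen (overflow 22)
  30÷1 = 30 each, +1 to first 0

Closure order: Elkhorn, Ironridge, Briarlake, Cedarfen
Last habitat: Fernhollow with 58 animals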